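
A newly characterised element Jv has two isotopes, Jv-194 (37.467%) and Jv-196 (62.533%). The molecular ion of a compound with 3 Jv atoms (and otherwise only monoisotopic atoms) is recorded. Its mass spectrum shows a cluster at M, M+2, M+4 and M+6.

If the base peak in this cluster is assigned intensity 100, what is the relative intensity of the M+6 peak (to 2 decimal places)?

Term probabilities: M 0.0526, M+2 0.2633, M+4 0.4395, M+6 0.2445. Base peak = M+4.
P(M+4) = C(3,2) × 0.37467^1 × 0.62533^2 = 3 × 0.37467 × 0.39103761 = 0.439530 (base)
P(M+6) = C(3,3) × 0.37467^0 × 0.62533^3 = 1 × 1.0000 × 0.24452755 = 0.244528
Relative intensity = 0.244528 / 0.439530 × 100 = 55.63

55.63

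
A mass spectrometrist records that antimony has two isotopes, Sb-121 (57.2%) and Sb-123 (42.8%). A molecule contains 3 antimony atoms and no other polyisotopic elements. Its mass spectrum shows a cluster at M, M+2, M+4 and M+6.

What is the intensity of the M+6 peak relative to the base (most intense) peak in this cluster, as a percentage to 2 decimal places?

Term probabilities: M 0.1871, M+2 0.4201, M+4 0.3143, M+6 0.0784. Base peak = M+2.
P(M+2) = C(3,1) × 0.572^2 × 0.428^1 = 3 × 0.327184 × 0.4280 = 0.420104 (base)
P(M+6) = C(3,3) × 0.572^0 × 0.428^3 = 1 × 1.0000 × 0.07840275 = 0.078403
Relative intensity = 0.078403 / 0.420104 × 100 = 18.66

18.66%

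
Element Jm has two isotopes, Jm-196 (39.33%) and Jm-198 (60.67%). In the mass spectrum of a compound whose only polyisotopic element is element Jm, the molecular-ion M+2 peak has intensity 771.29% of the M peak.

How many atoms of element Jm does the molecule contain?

With n Jm atoms, P(M+2)/P(M) = C(n,1)·p^(n−1)q / p^n = n·q/p = n · 0.6067/0.3933.
n = 7.7129 × 0.3933/0.6067 = 5.00 ≈ 5

5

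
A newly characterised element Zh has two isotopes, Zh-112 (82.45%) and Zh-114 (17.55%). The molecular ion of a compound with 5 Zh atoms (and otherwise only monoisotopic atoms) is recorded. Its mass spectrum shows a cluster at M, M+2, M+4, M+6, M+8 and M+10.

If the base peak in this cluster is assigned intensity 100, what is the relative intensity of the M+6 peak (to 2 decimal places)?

(0.8245 + 0.1755)^5 gives M 0.3810, M+2 0.4055, M+4 0.1726, M+6 0.0367, M+8 0.0039, M+10 0.0002; the largest is M+2.
P(M+2) = C(5,1) × 0.8245^4 × 0.1755^1 = 5 × 0.46212838 × 0.1755 = 0.405518 (base)
P(M+6) = C(5,3) × 0.8245^2 × 0.1755^3 = 10 × 0.67980025 × 0.00540544 = 0.036746
Relative intensity = 0.036746 / 0.405518 × 100 = 9.06

9.06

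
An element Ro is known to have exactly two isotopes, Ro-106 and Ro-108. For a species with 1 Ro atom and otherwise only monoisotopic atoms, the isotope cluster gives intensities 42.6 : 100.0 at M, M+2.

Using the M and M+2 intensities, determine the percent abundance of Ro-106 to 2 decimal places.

29.87%

Let p = fractional abundance of Ro-106. I(M+2)/I(M) = [C(1,1)·p^0·(1−p)] / p^1 = 1·(1−p)/p = 100.0/42.6 = 2.3474
(1−p)/p = 2.3474/1 = 2.3474  ⇒  p = 1/(1 + 2.3474) = 0.2987
Ro-106: 29.87%, Ro-108: 70.13%.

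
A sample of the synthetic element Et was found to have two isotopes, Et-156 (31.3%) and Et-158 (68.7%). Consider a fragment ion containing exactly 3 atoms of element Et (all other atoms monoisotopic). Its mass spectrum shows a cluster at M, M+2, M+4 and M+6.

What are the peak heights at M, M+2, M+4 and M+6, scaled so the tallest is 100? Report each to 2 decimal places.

Each Et atom is independently Et-156 (p = 0.313) or Et-158 (q = 0.687); the cluster is the binomial expansion (p + q)^3.
P(M) = 0.313^3 = 0.030664
P(M+2) = 3 × 0.313^2 × 0.687^1 = 0.201914
P(M+4) = 3 × 0.313^1 × 0.687^2 = 0.443179
P(M+6) = 0.687^3 = 0.324243
The M+4 peak is largest (0.443179); scaling to 100 gives 6.92 : 45.56 : 100.00 : 73.16.

6.92 : 45.56 : 100.00 : 73.16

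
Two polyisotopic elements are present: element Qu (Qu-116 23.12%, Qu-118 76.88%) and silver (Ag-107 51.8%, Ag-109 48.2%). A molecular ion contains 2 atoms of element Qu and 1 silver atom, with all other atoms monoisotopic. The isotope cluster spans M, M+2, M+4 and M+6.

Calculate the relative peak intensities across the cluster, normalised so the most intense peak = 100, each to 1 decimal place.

Element Qu pattern (n=2): 0.05345344 : 0.35549312 : 0.59105344
Silver pattern (n=1): 0.5180 : 0.4820
Convolve the two distributions (both contribute in 2-u steps):
  M: 0.05345344×0.5180 = 0.027689
  M+2: 0.05345344×0.4820 + 0.35549312×0.5180 = 0.209910
  M+4: 0.35549312×0.4820 + 0.59105344×0.5180 = 0.477513
  M+6: 0.59105344×0.4820 = 0.284888
Scale to base peak (0.477513) = 100: 5.8 : 44.0 : 100.0 : 59.7

5.8 : 44.0 : 100.0 : 59.7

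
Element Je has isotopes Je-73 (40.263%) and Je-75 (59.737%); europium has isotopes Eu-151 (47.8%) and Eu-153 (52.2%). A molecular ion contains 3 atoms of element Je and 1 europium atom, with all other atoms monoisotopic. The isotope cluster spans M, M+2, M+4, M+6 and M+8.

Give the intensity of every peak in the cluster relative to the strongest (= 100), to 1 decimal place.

8.7 : 48.3 : 100.0 : 91.4 : 31.1

Element Je pattern (n=3): 0.06527072 : 0.2905206 : 0.43103665 : 0.21317203
Europium pattern (n=1): 0.4780 : 0.5220
Convolve the two distributions (both contribute in 2-u steps):
  M: 0.06527072×0.4780 = 0.031199
  M+2: 0.06527072×0.5220 + 0.2905206×0.4780 = 0.172940
  M+4: 0.2905206×0.5220 + 0.43103665×0.4780 = 0.357687
  M+6: 0.43103665×0.5220 + 0.21317203×0.4780 = 0.326897
  M+8: 0.21317203×0.5220 = 0.111276
Scale to base peak (0.357687) = 100: 8.7 : 48.3 : 100.0 : 91.4 : 31.1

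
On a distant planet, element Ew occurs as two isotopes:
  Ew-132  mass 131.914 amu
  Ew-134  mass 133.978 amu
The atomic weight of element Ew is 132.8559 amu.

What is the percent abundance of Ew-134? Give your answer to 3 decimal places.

With x = fraction of Ew-132 (so Ew-134 is 1 − x):
131.914·x + 133.978·(1 − x) = 132.8559
(131.914 − 133.978)·x = 132.8559 − 133.978
x = -1.1221 / -2.064 = 0.54365 → 54.365% Ew-132, 45.635% Ew-134.

45.635%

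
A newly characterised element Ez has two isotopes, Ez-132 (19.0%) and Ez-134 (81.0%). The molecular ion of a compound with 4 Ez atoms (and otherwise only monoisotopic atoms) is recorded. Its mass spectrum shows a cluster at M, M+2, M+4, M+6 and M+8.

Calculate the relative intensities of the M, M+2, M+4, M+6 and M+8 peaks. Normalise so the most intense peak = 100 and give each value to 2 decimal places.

0.30 : 5.16 : 33.01 : 93.83 : 100.00

Expanding (0.190 + 0.810)^4:
P(M) = 0.190^4 = 0.001303
P(M+2) = 4 × 0.190^3 × 0.810^1 = 0.022223
P(M+4) = 6 × 0.190^2 × 0.810^2 = 0.142111
P(M+6) = 4 × 0.190^1 × 0.810^3 = 0.403895
P(M+8) = 0.810^4 = 0.430467
The M+8 peak is largest (0.430467); scaling to 100 gives 0.30 : 5.16 : 33.01 : 93.83 : 100.00.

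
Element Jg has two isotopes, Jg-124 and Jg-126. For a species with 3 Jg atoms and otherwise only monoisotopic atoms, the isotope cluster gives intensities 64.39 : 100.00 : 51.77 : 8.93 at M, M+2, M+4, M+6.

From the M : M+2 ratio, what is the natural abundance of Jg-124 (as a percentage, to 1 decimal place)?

Let p = fractional abundance of Jg-124. I(M+2)/I(M) = [C(3,1)·p^2·(1−p)] / p^3 = 3·(1−p)/p = 100.00/64.39 = 1.5530
(1−p)/p = 1.5530/3 = 0.5177  ⇒  p = 1/(1 + 0.5177) = 0.6589
Jg-124: 65.9%, Jg-126: 34.1%.

65.9%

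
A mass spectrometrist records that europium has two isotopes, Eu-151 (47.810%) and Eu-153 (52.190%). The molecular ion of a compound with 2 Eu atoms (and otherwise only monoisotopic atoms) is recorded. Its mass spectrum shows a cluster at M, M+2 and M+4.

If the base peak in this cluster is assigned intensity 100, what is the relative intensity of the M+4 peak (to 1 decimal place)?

54.6

Term probabilities: M 0.2286, M+2 0.4990, M+4 0.2724. Base peak = M+2.
P(M+2) = C(2,1) × 0.47810^1 × 0.52190^1 = 2 × 0.4781 × 0.5219 = 0.499041 (base)
P(M+4) = C(2,2) × 0.47810^0 × 0.52190^2 = 1 × 1.0000 × 0.27237961 = 0.272380
Relative intensity = 0.272380 / 0.499041 × 100 = 54.6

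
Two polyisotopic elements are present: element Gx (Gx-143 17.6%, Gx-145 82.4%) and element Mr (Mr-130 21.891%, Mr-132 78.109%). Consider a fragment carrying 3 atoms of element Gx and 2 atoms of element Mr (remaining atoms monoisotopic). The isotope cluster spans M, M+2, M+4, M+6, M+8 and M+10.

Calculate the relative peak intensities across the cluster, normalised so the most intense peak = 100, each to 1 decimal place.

Element Gx pattern (n=3): 0.00545178 : 0.07657267 : 0.35849933 : 0.55947622
Element Mr pattern (n=2): 0.04792159 : 0.34197682 : 0.61010159
Convolve the two distributions (both contribute in 2-u steps):
  M: 0.00545178×0.04792159 = 0.000261
  M+2: 0.00545178×0.34197682 + 0.07657267×0.04792159 = 0.005534
  M+4: 0.00545178×0.61010159 + 0.07657267×0.34197682 + 0.35849933×0.04792159 = 0.046692
  M+6: 0.07657267×0.61010159 + 0.35849933×0.34197682 + 0.55947622×0.04792159 = 0.196127
  M+8: 0.35849933×0.61010159 + 0.55947622×0.34197682 = 0.410049
  M+10: 0.55947622×0.61010159 = 0.341337
Scale to base peak (0.410049) = 100: 0.1 : 1.3 : 11.4 : 47.8 : 100.0 : 83.2

0.1 : 1.3 : 11.4 : 47.8 : 100.0 : 83.2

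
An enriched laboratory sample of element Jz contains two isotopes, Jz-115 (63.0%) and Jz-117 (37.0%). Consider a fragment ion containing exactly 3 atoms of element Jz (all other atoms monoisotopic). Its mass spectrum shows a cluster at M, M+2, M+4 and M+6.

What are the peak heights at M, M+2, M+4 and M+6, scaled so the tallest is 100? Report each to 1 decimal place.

Expanding (0.630 + 0.370)^3:
P(M) = 0.630^3 = 0.250047
P(M+2) = 3 × 0.630^2 × 0.370^1 = 0.440559
P(M+4) = 3 × 0.630^1 × 0.370^2 = 0.258741
P(M+6) = 0.370^3 = 0.050653
The M+2 peak is largest (0.440559); scaling to 100 gives 56.8 : 100.0 : 58.7 : 11.5.

56.8 : 100.0 : 58.7 : 11.5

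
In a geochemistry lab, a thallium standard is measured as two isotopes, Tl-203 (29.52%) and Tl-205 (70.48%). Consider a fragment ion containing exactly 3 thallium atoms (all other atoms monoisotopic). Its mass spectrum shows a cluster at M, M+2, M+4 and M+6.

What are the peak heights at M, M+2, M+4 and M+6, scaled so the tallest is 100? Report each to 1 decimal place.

Each Tl atom is independently Tl-203 (p = 0.2952) or Tl-205 (q = 0.7048); the cluster is the binomial expansion (p + q)^3.
P(M) = 0.2952^3 = 0.025725
P(M+2) = 3 × 0.2952^2 × 0.7048^1 = 0.184255
P(M+4) = 3 × 0.2952^1 × 0.7048^2 = 0.439916
P(M+6) = 0.7048^3 = 0.350104
The M+4 peak is largest (0.439916); scaling to 100 gives 5.8 : 41.9 : 100.0 : 79.6.

5.8 : 41.9 : 100.0 : 79.6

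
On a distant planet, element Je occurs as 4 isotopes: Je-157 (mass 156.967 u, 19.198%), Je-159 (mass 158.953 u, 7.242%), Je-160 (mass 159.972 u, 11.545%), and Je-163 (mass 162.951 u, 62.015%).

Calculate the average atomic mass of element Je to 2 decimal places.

The abundance-weighted mean is 0.19198 × 156.967 + 0.07242 × 158.953 + 0.11545 × 159.972 + 0.62015 × 162.951
= 30.1345 + 11.5114 + 18.4688 + 101.0541 = 161.1688 u

161.17 u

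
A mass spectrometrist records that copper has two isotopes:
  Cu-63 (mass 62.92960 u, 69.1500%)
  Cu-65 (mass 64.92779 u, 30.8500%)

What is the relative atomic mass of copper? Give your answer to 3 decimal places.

Average mass = Σ (abundance × isotope mass) = 0.691500 × 62.92960 + 0.308500 × 64.92779
= 43.515818 + 20.030223 = 63.546041 u

63.546 u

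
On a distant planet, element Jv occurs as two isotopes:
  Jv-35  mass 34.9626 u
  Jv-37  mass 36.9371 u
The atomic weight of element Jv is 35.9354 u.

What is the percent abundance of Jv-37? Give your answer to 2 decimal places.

Let x be the fractional abundance of Jv-35; then Jv-37 has abundance 1 − x.
34.9626·x + 36.9371·(1 − x) = 35.9354
(34.9626 − 36.9371)·x = 35.9354 − 36.9371
x = -1.0017 / -1.9745 = 0.50732 → 50.73% Jv-35, 49.27% Jv-37.

49.27%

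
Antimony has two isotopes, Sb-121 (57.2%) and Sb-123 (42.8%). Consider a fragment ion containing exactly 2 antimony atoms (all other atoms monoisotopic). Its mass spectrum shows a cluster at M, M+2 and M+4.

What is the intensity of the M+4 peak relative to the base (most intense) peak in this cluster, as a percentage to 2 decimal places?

Binomial terms of (0.572 + 0.428)^2: M 0.3272, M+2 0.4896, M+4 0.1832 → M+2 is the base peak.
P(M+2) = C(2,1) × 0.572^1 × 0.428^1 = 2 × 0.5720 × 0.4280 = 0.489632 (base)
P(M+4) = C(2,2) × 0.572^0 × 0.428^2 = 1 × 1.0000 × 0.183184 = 0.183184
Relative intensity = 0.183184 / 0.489632 × 100 = 37.41

37.41%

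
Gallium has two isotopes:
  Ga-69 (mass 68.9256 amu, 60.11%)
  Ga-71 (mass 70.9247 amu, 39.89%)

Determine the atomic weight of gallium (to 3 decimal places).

69.723 amu

Weight each isotope mass by its fractional abundance: 0.6011 × 68.9256 + 0.3989 × 70.9247
= 41.43118 + 28.29186 = 69.72304 amu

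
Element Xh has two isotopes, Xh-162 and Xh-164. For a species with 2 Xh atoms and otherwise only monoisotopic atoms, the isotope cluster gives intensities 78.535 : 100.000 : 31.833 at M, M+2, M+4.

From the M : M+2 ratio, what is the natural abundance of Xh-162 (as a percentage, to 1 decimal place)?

61.1%

Write p for the Xh-162 fraction. I(M+2)/I(M) = [C(2,1)·p^1·(1−p)] / p^2 = 2·(1−p)/p = 100.000/78.535 = 1.2733
(1−p)/p = 1.2733/2 = 0.6367  ⇒  p = 1/(1 + 0.6367) = 0.6110
Xh-162: 61.1%, Xh-164: 38.9%.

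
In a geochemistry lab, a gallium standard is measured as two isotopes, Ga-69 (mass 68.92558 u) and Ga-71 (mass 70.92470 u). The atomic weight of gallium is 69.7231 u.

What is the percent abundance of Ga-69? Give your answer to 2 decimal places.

60.11%

Let x be the fractional abundance of Ga-69; then Ga-71 has abundance 1 − x.
68.92558·x + 70.92470·(1 − x) = 69.7231
(68.92558 − 70.92470)·x = 69.7231 − 70.92470
x = -1.20160 / -1.99912 = 0.60106 → 60.11% Ga-69, 39.89% Ga-71.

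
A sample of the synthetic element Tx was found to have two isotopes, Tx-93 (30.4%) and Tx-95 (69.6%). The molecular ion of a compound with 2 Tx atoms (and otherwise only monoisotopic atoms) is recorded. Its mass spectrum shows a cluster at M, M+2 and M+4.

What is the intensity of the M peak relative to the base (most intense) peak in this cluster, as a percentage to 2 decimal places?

(0.304 + 0.696)^2 gives M 0.0924, M+2 0.4232, M+4 0.4844; the largest is M+4.
P(M+4) = C(2,2) × 0.304^0 × 0.696^2 = 1 × 1.0000 × 0.484416 = 0.484416 (base)
P(M) = C(2,0) × 0.304^2 × 0.696^0 = 1 × 0.092416 × 1.0000 = 0.092416
Relative intensity = 0.092416 / 0.484416 × 100 = 19.08

19.08%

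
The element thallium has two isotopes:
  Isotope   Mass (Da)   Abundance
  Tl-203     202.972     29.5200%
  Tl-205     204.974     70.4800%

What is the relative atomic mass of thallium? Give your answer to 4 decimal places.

204.3830 Da

The abundance-weighted mean is 0.295200 × 202.972 + 0.704800 × 204.974
= 59.91733 + 144.46568 = 204.38301 Da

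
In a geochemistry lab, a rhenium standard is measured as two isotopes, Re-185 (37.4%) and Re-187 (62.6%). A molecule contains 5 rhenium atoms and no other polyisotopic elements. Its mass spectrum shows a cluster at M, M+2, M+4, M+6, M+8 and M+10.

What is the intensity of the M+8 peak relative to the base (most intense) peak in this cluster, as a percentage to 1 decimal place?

Binomial terms of (0.374 + 0.626)^5: M 0.0073, M+2 0.0612, M+4 0.2050, M+6 0.3431, M+8 0.2872, M+10 0.0961 → M+6 is the base peak.
P(M+6) = C(5,3) × 0.374^2 × 0.626^3 = 10 × 0.139876 × 0.24531438 = 0.343136 (base)
P(M+8) = C(5,4) × 0.374^1 × 0.626^4 = 5 × 0.3740 × 0.1535668 = 0.287170
Relative intensity = 0.287170 / 0.343136 × 100 = 83.7

83.7%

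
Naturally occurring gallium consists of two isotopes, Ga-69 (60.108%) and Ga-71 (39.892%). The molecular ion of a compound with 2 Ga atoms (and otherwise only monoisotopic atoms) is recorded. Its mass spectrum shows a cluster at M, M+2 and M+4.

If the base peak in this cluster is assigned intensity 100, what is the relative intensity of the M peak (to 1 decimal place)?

75.3

(0.60108 + 0.39892)^2 gives M 0.3613, M+2 0.4796, M+4 0.1591; the largest is M+2.
P(M+2) = C(2,1) × 0.60108^1 × 0.39892^1 = 2 × 0.60108 × 0.39892 = 0.479566 (base)
P(M) = C(2,0) × 0.60108^2 × 0.39892^0 = 1 × 0.36129717 × 1.0000 = 0.361297
Relative intensity = 0.361297 / 0.479566 × 100 = 75.3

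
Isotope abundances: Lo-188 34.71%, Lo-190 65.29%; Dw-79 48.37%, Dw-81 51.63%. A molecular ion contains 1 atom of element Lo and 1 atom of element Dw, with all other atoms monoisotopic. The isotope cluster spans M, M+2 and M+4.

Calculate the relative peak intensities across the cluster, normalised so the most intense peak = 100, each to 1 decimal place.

33.9 : 100.0 : 68.1

Element Lo pattern (n=1): 0.3471 : 0.6529
Element Dw pattern (n=1): 0.4837 : 0.5163
Convolve the two distributions (both contribute in 2-u steps):
  M: 0.3471×0.4837 = 0.167892
  M+2: 0.3471×0.5163 + 0.6529×0.4837 = 0.495015
  M+4: 0.6529×0.5163 = 0.337092
Scale to base peak (0.495015) = 100: 33.9 : 100.0 : 68.1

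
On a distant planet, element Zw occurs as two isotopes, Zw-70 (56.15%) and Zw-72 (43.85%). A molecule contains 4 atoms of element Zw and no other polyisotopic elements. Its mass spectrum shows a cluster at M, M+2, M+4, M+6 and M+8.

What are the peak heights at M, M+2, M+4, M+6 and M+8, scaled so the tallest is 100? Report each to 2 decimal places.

27.33 : 85.37 : 100.00 : 52.06 : 10.16

Each Zw atom is independently Zw-70 (p = 0.5615) or Zw-72 (q = 0.4385); the cluster is the binomial expansion (p + q)^4.
P(M) = 0.5615^4 = 0.099403
P(M+2) = 4 × 0.5615^3 × 0.4385^1 = 0.310512
P(M+4) = 6 × 0.5615^2 × 0.4385^2 = 0.363739
P(M+6) = 4 × 0.5615^1 × 0.4385^3 = 0.189373
P(M+8) = 0.4385^4 = 0.036972
The M+4 peak is largest (0.363739); scaling to 100 gives 27.33 : 85.37 : 100.00 : 52.06 : 10.16.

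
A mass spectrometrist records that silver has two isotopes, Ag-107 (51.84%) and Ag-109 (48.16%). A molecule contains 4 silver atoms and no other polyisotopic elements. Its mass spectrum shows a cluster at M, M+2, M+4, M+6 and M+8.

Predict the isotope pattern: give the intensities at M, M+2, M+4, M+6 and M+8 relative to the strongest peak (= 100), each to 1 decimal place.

Expanding (0.5184 + 0.4816)^4:
P(M) = 0.5184^4 = 0.072220
P(M+2) = 4 × 0.5184^3 × 0.4816^1 = 0.268375
P(M+4) = 6 × 0.5184^2 × 0.4816^2 = 0.373985
P(M+6) = 4 × 0.5184^1 × 0.4816^3 = 0.231624
P(M+8) = 0.4816^4 = 0.053795
The M+4 peak is largest (0.373985); scaling to 100 gives 19.3 : 71.8 : 100.0 : 61.9 : 14.4.

19.3 : 71.8 : 100.0 : 61.9 : 14.4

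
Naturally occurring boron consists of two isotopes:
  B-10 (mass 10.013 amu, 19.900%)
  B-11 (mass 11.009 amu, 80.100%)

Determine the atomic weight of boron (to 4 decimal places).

Ar = Σ fᵢ·mᵢ = 0.19900 × 10.013 + 0.80100 × 11.009
= 1.99259 + 8.81821 = 10.81080 amu

10.8108 amu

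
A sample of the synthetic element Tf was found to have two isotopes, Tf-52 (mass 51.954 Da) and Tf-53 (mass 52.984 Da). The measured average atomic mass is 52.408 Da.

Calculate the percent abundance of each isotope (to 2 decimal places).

Tf-52: 55.92%, Tf-53: 44.08%

Let x be the fractional abundance of Tf-52; then Tf-53 has abundance 1 − x.
51.954·x + 52.984·(1 − x) = 52.408
(51.954 − 52.984)·x = 52.408 − 52.984
x = -0.576 / -1.030 = 0.55922 → 55.92% Tf-52, 44.08% Tf-53.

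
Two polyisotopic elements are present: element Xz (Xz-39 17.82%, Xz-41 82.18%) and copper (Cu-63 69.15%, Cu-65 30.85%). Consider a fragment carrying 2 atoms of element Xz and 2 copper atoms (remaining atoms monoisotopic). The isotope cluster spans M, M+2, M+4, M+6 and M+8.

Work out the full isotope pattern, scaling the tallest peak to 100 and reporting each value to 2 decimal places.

3.37 : 34.06 : 100.00 : 70.08 : 14.25

Element Xz pattern (n=2): 0.03175524 : 0.29288952 : 0.67535524
Copper pattern (n=2): 0.47817225 : 0.4266555 : 0.09517225
Convolve the two distributions (both contribute in 2-u steps):
  M: 0.03175524×0.47817225 = 0.015184
  M+2: 0.03175524×0.4266555 + 0.29288952×0.47817225 = 0.153600
  M+4: 0.03175524×0.09517225 + 0.29288952×0.4266555 + 0.67535524×0.47817225 = 0.450921
  M+6: 0.29288952×0.09517225 + 0.67535524×0.4266555 = 0.316019
  M+8: 0.67535524×0.09517225 = 0.064275
Scale to base peak (0.450921) = 100: 3.37 : 34.06 : 100.00 : 70.08 : 14.25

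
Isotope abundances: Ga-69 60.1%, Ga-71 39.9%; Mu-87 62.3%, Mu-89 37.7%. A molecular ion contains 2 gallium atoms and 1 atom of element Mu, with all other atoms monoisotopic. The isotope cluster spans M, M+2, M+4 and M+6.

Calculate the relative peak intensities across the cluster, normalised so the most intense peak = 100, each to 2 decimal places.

Gallium pattern (n=2): 0.361201 : 0.479598 : 0.159201
Element Mu pattern (n=1): 0.6230 : 0.3770
Convolve the two distributions (both contribute in 2-u steps):
  M: 0.361201×0.6230 = 0.225028
  M+2: 0.361201×0.3770 + 0.479598×0.6230 = 0.434962
  M+4: 0.479598×0.3770 + 0.159201×0.6230 = 0.279991
  M+6: 0.159201×0.3770 = 0.060019
Scale to base peak (0.434962) = 100: 51.74 : 100.00 : 64.37 : 13.80

51.74 : 100.00 : 64.37 : 13.80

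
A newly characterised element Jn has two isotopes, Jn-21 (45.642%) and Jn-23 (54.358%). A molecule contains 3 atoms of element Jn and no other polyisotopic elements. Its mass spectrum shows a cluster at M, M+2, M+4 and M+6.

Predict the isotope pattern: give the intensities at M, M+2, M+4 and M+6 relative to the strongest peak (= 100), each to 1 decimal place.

The 3 Jn atoms are independent, so intensities follow the terms of (0.45642 + 0.54358)^3.
P(M) = 0.45642^3 = 0.095081
P(M+2) = 3 × 0.45642^2 × 0.54358^1 = 0.339714
P(M+4) = 3 × 0.45642^1 × 0.54358^2 = 0.404588
P(M+6) = 0.54358^3 = 0.160617
The M+4 peak is largest (0.404588); scaling to 100 gives 23.5 : 84.0 : 100.0 : 39.7.

23.5 : 84.0 : 100.0 : 39.7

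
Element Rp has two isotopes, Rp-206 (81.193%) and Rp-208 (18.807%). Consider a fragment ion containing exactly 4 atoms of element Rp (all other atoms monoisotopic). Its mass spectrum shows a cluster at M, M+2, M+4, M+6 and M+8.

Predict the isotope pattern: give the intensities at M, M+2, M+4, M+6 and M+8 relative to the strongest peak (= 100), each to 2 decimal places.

100.00 : 92.65 : 32.19 : 4.97 : 0.29

The 4 Rp atoms are independent, so intensities follow the terms of (0.81193 + 0.18807)^4.
P(M) = 0.81193^4 = 0.434585
P(M+2) = 4 × 0.81193^3 × 0.18807^1 = 0.402657
P(M+4) = 6 × 0.81193^2 × 0.18807^2 = 0.139903
P(M+6) = 4 × 0.81193^1 × 0.18807^3 = 0.021604
P(M+8) = 0.18807^4 = 0.001251
The M peak is largest (0.434585); scaling to 100 gives 100.00 : 92.65 : 32.19 : 4.97 : 0.29.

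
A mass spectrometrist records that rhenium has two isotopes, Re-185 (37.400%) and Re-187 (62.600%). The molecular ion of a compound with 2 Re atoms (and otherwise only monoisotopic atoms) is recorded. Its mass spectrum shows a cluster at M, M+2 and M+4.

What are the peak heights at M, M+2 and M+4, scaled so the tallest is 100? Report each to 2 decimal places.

29.87 : 100.00 : 83.69

Each Re atom is independently Re-185 (p = 0.37400) or Re-187 (q = 0.62600); the cluster is the binomial expansion (p + q)^2.
P(M) = 0.37400^2 = 0.139876
P(M+2) = 2 × 0.37400^1 × 0.62600^1 = 0.468248
P(M+4) = 0.62600^2 = 0.391876
The M+2 peak is largest (0.468248); scaling to 100 gives 29.87 : 100.00 : 83.69.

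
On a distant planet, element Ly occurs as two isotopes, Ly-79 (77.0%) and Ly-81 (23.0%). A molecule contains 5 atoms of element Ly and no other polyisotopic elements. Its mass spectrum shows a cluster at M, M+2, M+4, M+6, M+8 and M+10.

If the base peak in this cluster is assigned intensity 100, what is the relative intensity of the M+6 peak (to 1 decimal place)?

17.8

(0.770 + 0.230)^5 gives M 0.2707, M+2 0.4043, M+4 0.2415, M+6 0.0721, M+8 0.0108, M+10 0.0006; the largest is M+2.
P(M+2) = C(5,1) × 0.770^4 × 0.230^1 = 5 × 0.35153041 × 0.2300 = 0.404260 (base)
P(M+6) = C(5,3) × 0.770^2 × 0.230^3 = 10 × 0.5929 × 0.012167 = 0.072138
Relative intensity = 0.072138 / 0.404260 × 100 = 17.8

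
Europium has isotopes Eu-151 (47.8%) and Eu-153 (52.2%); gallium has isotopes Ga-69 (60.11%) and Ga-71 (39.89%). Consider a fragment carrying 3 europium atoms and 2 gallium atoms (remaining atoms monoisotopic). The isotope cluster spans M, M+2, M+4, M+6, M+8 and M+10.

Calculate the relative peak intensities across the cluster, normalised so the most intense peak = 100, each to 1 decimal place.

12.0 : 55.0 : 100.0 : 89.6 : 39.5 : 6.9

Europium pattern (n=3): 0.10921535 : 0.35780594 : 0.39074206 : 0.14223665
Gallium pattern (n=2): 0.36132121 : 0.47955758 : 0.15912121
Convolve the two distributions (both contribute in 2-u steps):
  M: 0.10921535×0.36132121 = 0.039462
  M+2: 0.10921535×0.47955758 + 0.35780594×0.36132121 = 0.181658
  M+4: 0.10921535×0.15912121 + 0.35780594×0.47955758 + 0.39074206×0.36132121 = 0.330150
  M+6: 0.35780594×0.15912121 + 0.39074206×0.47955758 + 0.14223665×0.36132121 = 0.295711
  M+8: 0.39074206×0.15912121 + 0.14223665×0.47955758 = 0.130386
  M+10: 0.14223665×0.15912121 = 0.022633
Scale to base peak (0.330150) = 100: 12.0 : 55.0 : 100.0 : 89.6 : 39.5 : 6.9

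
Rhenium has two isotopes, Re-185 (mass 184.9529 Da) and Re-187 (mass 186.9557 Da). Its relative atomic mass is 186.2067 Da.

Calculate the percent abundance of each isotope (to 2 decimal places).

Re-185: 37.40%, Re-187: 62.60%

Writing the weighted mean with unknown fraction x of Re-185:
184.9529·x + 186.9557·(1 − x) = 186.2067
(184.9529 − 186.9557)·x = 186.2067 − 186.9557
x = -0.7490 / -2.0028 = 0.37398 → 37.40% Re-185, 62.60% Re-187.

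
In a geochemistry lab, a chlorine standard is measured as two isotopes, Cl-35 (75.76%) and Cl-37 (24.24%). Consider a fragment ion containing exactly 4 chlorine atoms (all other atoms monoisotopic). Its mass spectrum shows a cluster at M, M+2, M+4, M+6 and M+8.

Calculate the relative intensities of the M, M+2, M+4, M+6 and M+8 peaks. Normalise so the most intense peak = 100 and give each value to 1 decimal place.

Each Cl atom is independently Cl-35 (p = 0.7576) or Cl-37 (q = 0.2424); the cluster is the binomial expansion (p + q)^4.
P(M) = 0.7576^4 = 0.329428
P(M+2) = 4 × 0.7576^3 × 0.2424^1 = 0.421612
P(M+4) = 6 × 0.7576^2 × 0.2424^2 = 0.202347
P(M+6) = 4 × 0.7576^1 × 0.2424^3 = 0.043162
P(M+8) = 0.2424^4 = 0.003452
The M+2 peak is largest (0.421612); scaling to 100 gives 78.1 : 100.0 : 48.0 : 10.2 : 0.8.

78.1 : 100.0 : 48.0 : 10.2 : 0.8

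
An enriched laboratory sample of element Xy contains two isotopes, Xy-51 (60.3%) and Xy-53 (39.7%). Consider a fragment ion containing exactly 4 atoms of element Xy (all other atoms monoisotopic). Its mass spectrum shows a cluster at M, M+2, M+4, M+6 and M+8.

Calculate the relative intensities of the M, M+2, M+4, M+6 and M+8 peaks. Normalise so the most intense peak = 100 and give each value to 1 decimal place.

38.0 : 100.0 : 98.8 : 43.3 : 7.1

Each Xy atom is independently Xy-51 (p = 0.603) or Xy-53 (q = 0.397); the cluster is the binomial expansion (p + q)^4.
P(M) = 0.603^4 = 0.132212
P(M+2) = 4 × 0.603^3 × 0.397^1 = 0.348179
P(M+4) = 6 × 0.603^2 × 0.397^2 = 0.343848
P(M+6) = 4 × 0.603^1 × 0.397^3 = 0.150921
P(M+8) = 0.397^4 = 0.024841
The M+2 peak is largest (0.348179); scaling to 100 gives 38.0 : 100.0 : 98.8 : 43.3 : 7.1.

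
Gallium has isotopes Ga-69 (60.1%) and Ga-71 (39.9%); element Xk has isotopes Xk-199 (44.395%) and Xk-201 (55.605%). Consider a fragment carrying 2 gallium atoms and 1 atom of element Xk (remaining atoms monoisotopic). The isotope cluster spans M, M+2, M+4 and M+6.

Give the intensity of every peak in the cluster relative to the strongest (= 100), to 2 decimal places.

38.76 : 100.00 : 81.53 : 21.39

Gallium pattern (n=2): 0.361201 : 0.479598 : 0.159201
Element Xk pattern (n=1): 0.44395 : 0.55605
Convolve the two distributions (both contribute in 2-u steps):
  M: 0.361201×0.44395 = 0.160355
  M+2: 0.361201×0.55605 + 0.479598×0.44395 = 0.413763
  M+4: 0.479598×0.55605 + 0.159201×0.44395 = 0.337358
  M+6: 0.159201×0.55605 = 0.088524
Scale to base peak (0.413763) = 100: 38.76 : 100.00 : 81.53 : 21.39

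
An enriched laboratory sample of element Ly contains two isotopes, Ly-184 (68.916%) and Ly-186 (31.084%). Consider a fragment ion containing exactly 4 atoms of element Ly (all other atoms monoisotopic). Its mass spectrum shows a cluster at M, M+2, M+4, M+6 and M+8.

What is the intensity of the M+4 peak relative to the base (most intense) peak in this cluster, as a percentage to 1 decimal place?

(0.68916 + 0.31084)^4 gives M 0.2256, M+2 0.4070, M+4 0.2753, M+6 0.0828, M+8 0.0093; the largest is M+2.
P(M+2) = C(4,1) × 0.68916^3 × 0.31084^1 = 4 × 0.32731069 × 0.31084 = 0.406965 (base)
P(M+4) = C(4,2) × 0.68916^2 × 0.31084^2 = 6 × 0.47494151 × 0.09662151 = 0.275337
Relative intensity = 0.275337 / 0.406965 × 100 = 67.7

67.7%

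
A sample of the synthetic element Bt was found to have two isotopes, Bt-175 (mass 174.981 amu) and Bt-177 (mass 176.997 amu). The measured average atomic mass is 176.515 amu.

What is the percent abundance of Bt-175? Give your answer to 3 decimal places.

23.909%

Let x be the fractional abundance of Bt-175; then Bt-177 has abundance 1 − x.
174.981·x + 176.997·(1 − x) = 176.515
(174.981 − 176.997)·x = 176.515 − 176.997
x = -0.482 / -2.016 = 0.23909 → 23.909% Bt-175, 76.091% Bt-177.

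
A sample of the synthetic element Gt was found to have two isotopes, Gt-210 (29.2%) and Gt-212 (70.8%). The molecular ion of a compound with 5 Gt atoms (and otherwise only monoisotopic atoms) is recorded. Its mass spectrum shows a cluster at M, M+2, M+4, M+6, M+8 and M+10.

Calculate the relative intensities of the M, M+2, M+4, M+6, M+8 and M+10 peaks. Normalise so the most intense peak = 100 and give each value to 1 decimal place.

Each Gt atom is independently Gt-210 (p = 0.292) or Gt-212 (q = 0.708); the cluster is the binomial expansion (p + q)^5.
P(M) = 0.292^5 = 0.002123
P(M+2) = 5 × 0.292^4 × 0.708^1 = 0.025736
P(M+4) = 10 × 0.292^3 × 0.708^2 = 0.124800
P(M+6) = 10 × 0.292^2 × 0.708^3 = 0.302598
P(M+8) = 5 × 0.292^1 × 0.708^4 = 0.366848
P(M+10) = 0.708^5 = 0.177896
The M+8 peak is largest (0.366848); scaling to 100 gives 0.6 : 7.0 : 34.0 : 82.5 : 100.0 : 48.5.

0.6 : 7.0 : 34.0 : 82.5 : 100.0 : 48.5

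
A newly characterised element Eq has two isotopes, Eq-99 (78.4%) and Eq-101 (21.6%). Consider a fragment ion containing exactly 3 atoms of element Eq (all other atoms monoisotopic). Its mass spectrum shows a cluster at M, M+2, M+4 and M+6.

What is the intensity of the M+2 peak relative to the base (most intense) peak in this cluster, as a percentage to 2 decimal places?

82.65%

(0.784 + 0.216)^3 gives M 0.4819, M+2 0.3983, M+4 0.1097, M+6 0.0101; the largest is M.
P(M) = C(3,0) × 0.784^3 × 0.216^0 = 1 × 0.4818903 × 1.0000 = 0.481890 (base)
P(M+2) = C(3,1) × 0.784^2 × 0.216^1 = 3 × 0.614656 × 0.2160 = 0.398297
Relative intensity = 0.398297 / 0.481890 × 100 = 82.65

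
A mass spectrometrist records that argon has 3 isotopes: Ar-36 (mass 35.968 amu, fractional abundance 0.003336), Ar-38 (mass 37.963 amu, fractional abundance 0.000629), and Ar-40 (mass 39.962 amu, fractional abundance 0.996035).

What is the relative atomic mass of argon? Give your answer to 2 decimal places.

39.95 amu

Ar = Σ fᵢ·mᵢ = 0.003336 × 35.968 + 0.000629 × 37.963 + 0.996035 × 39.962
= 0.1200 + 0.0239 + 39.8036 = 39.9475 amu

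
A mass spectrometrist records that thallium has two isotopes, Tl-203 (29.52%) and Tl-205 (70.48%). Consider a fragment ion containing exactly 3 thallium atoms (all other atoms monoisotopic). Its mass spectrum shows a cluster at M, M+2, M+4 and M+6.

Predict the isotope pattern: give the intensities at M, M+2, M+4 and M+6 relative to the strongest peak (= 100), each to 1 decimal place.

5.8 : 41.9 : 100.0 : 79.6

Each Tl atom is independently Tl-203 (p = 0.2952) or Tl-205 (q = 0.7048); the cluster is the binomial expansion (p + q)^3.
P(M) = 0.2952^3 = 0.025725
P(M+2) = 3 × 0.2952^2 × 0.7048^1 = 0.184255
P(M+4) = 3 × 0.2952^1 × 0.7048^2 = 0.439916
P(M+6) = 0.7048^3 = 0.350104
The M+4 peak is largest (0.439916); scaling to 100 gives 5.8 : 41.9 : 100.0 : 79.6.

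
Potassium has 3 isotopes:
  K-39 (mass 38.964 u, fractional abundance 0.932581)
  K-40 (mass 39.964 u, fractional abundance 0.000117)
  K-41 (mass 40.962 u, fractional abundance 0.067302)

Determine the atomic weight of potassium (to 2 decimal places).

Weight each isotope mass by its fractional abundance: 0.932581 × 38.964 + 0.000117 × 39.964 + 0.067302 × 40.962
= 36.3371 + 0.0047 + 2.7568 = 39.0986 u

39.10 u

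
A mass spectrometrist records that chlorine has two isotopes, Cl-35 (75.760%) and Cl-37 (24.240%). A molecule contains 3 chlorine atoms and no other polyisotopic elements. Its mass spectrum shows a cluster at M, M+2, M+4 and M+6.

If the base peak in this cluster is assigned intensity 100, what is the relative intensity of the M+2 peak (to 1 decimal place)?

96.0

Binomial terms of (0.75760 + 0.24240)^3: M 0.4348, M+2 0.4174, M+4 0.1335, M+6 0.0142 → M is the base peak.
P(M) = C(3,0) × 0.75760^3 × 0.24240^0 = 1 × 0.4348304 × 1.0000 = 0.434830 (base)
P(M+2) = C(3,1) × 0.75760^2 × 0.24240^1 = 3 × 0.57395776 × 0.2424 = 0.417382
Relative intensity = 0.417382 / 0.434830 × 100 = 96.0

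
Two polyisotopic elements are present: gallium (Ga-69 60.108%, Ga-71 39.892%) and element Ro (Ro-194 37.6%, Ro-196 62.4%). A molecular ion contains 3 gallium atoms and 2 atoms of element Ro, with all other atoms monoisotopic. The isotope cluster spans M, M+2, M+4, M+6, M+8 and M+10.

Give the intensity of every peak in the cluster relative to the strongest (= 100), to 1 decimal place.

9.4 : 49.7 : 100.0 : 95.1 : 43.1 : 7.5

Gallium pattern (n=3): 0.2171685 : 0.432386 : 0.2869625 : 0.063483
Element Ro pattern (n=2): 0.141376 : 0.469248 : 0.389376
Convolve the two distributions (both contribute in 2-u steps):
  M: 0.2171685×0.141376 = 0.030702
  M+2: 0.2171685×0.469248 + 0.432386×0.141376 = 0.163035
  M+4: 0.2171685×0.389376 + 0.432386×0.469248 + 0.2869625×0.141376 = 0.328026
  M+6: 0.432386×0.389376 + 0.2869625×0.469248 + 0.063483×0.141376 = 0.311992
  M+8: 0.2869625×0.389376 + 0.063483×0.469248 = 0.141526
  M+10: 0.063483×0.389376 = 0.024719
Scale to base peak (0.328026) = 100: 9.4 : 49.7 : 100.0 : 95.1 : 43.1 : 7.5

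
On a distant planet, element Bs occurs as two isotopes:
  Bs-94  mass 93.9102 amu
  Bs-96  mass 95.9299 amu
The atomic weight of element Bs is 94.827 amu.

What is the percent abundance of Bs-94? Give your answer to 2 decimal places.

54.61%

With x = fraction of Bs-94 (so Bs-96 is 1 − x):
93.9102·x + 95.9299·(1 − x) = 94.827
(93.9102 − 95.9299)·x = 94.827 − 95.9299
x = -1.1029 / -2.0197 = 0.54607 → 54.61% Bs-94, 45.39% Bs-96.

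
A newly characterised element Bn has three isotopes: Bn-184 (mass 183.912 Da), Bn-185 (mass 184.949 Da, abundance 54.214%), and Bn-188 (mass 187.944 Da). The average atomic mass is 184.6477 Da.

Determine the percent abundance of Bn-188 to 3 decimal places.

The remaining 45.786% is split between Bn-184 (fraction x) and Bn-188 (fraction 0.45786 − x).
Substituting: 183.912x + 187.944(0.45786 − x) = 84.37944914
(183.912 − 187.944)x = -1.6725907  ⇒  x = 0.41483, y = 0.04303
Bn-184: 41.483%, Bn-188: 4.303%.

4.303%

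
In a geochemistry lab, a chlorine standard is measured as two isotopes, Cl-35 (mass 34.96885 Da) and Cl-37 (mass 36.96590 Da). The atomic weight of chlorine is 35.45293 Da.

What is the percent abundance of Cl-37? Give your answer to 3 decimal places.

24.240%

With x = fraction of Cl-35 (so Cl-37 is 1 − x):
34.96885·x + 36.96590·(1 − x) = 35.45293
(34.96885 − 36.96590)·x = 35.45293 − 36.96590
x = -1.51297 / -1.99705 = 0.75760 → 75.760% Cl-35, 24.240% Cl-37.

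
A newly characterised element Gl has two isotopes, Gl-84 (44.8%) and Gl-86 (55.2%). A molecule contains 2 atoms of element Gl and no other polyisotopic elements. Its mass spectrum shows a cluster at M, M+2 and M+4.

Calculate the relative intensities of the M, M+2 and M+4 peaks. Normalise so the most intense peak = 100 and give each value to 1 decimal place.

40.6 : 100.0 : 61.6

The 2 Gl atoms are independent, so intensities follow the terms of (0.448 + 0.552)^2.
P(M) = 0.448^2 = 0.200704
P(M+2) = 2 × 0.448^1 × 0.552^1 = 0.494592
P(M+4) = 0.552^2 = 0.304704
The M+2 peak is largest (0.494592); scaling to 100 gives 40.6 : 100.0 : 61.6.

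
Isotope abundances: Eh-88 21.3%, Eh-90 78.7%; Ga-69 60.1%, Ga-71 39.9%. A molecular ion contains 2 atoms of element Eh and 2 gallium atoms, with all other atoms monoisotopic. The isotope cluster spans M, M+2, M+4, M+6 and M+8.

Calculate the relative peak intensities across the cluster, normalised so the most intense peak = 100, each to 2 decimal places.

Element Eh pattern (n=2): 0.045369 : 0.335262 : 0.619369
Gallium pattern (n=2): 0.361201 : 0.479598 : 0.159201
Convolve the two distributions (both contribute in 2-u steps):
  M: 0.045369×0.361201 = 0.016387
  M+2: 0.045369×0.479598 + 0.335262×0.361201 = 0.142856
  M+4: 0.045369×0.159201 + 0.335262×0.479598 + 0.619369×0.361201 = 0.391730
  M+6: 0.335262×0.159201 + 0.619369×0.479598 = 0.350422
  M+8: 0.619369×0.159201 = 0.098604
Scale to base peak (0.391730) = 100: 4.18 : 36.47 : 100.00 : 89.45 : 25.17

4.18 : 36.47 : 100.00 : 89.45 : 25.17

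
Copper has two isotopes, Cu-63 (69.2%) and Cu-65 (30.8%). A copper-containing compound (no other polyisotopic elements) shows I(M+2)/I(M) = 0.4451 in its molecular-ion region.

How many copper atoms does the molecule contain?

For n independent Cu atoms, I(M+2)/I(M) = n · (abundance Cu-65) / (abundance Cu-63) = n · 0.308/0.692.
n = 0.4451 × 0.692/0.308 = 1.00 ≈ 1

1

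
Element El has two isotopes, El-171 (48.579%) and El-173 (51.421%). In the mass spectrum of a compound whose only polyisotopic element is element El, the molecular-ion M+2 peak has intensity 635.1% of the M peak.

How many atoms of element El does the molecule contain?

The M+2/M ratio from n El atoms is n · q/p = n · 0.51421/0.48579.
n = 6.351 × 0.48579/0.51421 = 6.00 ≈ 6

6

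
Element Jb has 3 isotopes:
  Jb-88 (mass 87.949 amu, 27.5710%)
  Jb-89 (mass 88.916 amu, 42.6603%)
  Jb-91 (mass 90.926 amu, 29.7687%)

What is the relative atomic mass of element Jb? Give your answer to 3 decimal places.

89.248 amu

Ar = Σ fᵢ·mᵢ = 0.275710 × 87.949 + 0.426603 × 88.916 + 0.297687 × 90.926
= 24.2484 + 37.9318 + 27.0675 = 89.2477 amu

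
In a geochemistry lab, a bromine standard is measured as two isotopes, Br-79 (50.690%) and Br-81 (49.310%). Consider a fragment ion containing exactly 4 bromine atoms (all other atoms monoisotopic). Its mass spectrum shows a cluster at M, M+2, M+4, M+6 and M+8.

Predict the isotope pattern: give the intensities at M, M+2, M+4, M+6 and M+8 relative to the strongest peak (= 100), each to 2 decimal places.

Each Br atom is independently Br-79 (p = 0.50690) or Br-81 (q = 0.49310); the cluster is the binomial expansion (p + q)^4.
P(M) = 0.50690^4 = 0.066022
P(M+2) = 4 × 0.50690^3 × 0.49310^1 = 0.256899
P(M+4) = 6 × 0.50690^2 × 0.49310^2 = 0.374857
P(M+6) = 4 × 0.50690^1 × 0.49310^3 = 0.243101
P(M+8) = 0.49310^4 = 0.059121
The M+4 peak is largest (0.374857); scaling to 100 gives 17.61 : 68.53 : 100.00 : 64.85 : 15.77.

17.61 : 68.53 : 100.00 : 64.85 : 15.77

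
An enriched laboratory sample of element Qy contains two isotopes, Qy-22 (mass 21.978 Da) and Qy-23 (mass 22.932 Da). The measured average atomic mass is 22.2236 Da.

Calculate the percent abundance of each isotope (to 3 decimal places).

With x = fraction of Qy-22 (so Qy-23 is 1 − x):
21.978·x + 22.932·(1 − x) = 22.2236
(21.978 − 22.932)·x = 22.2236 − 22.932
x = -0.7084 / -0.954 = 0.74256 → 74.256% Qy-22, 25.744% Qy-23.

Qy-22: 74.256%, Qy-23: 25.744%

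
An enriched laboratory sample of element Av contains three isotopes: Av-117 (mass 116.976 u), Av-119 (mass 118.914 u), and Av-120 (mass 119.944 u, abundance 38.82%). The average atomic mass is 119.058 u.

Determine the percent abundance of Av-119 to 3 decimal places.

The remaining 61.18% is split between Av-117 (fraction x) and Av-119 (fraction 0.6118 − x).
Substituting: 116.976x + 118.914(0.6118 − x) = 72.4957392
(116.976 − 118.914)x = -0.255846  ⇒  x = 0.13202, y = 0.47978
Av-117: 13.202%, Av-119: 47.978%.

47.978%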